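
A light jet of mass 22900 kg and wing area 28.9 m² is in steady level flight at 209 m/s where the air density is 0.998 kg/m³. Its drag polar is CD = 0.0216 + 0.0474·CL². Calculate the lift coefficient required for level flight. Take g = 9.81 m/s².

Level flight ⇒ L = W = m·g = 22900 × 9.81 = 2.2465×10^5 N.
Dynamic pressure q = 0.5 × 0.998 × 209² = 21800 Pa.
CL = W/(q·S) = 2.2465×10^5 / (21800 × 28.9) = 0.3566.

CL = 0.357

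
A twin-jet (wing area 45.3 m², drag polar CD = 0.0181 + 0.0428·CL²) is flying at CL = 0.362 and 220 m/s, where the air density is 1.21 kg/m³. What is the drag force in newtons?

CD = 0.0181 + 0.0428 × 0.362² = 0.02371
D = ½ρv²S·CD = ½ × 1.21 × 220² × 45.3 × 0.02371 = 31400 N

D = 31400 N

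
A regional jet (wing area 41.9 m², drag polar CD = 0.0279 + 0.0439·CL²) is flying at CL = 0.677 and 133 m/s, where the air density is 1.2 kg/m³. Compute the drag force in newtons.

D = 21400 N

CD = 0.0279 + 0.0439 × 0.677² = 0.04802
D = ½ρv²S·CD = ½ × 1.2 × 133² × 41.9 × 0.04802 = 21400 N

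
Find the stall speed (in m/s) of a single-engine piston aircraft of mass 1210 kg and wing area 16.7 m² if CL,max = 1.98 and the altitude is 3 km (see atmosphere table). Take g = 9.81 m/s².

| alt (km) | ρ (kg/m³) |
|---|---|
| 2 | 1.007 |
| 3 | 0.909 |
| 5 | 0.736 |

V_stall = 28.1 m/s

At 3 km, from the table: ρ = 0.909 kg/m³.
Stall occurs when L = W at CL,max. W = mg = 1210 × 9.81 = 11870 N.
From L = ½ρV²S·CL,max = W: V_stall = √(2W/(ρSCL,max)) = √(2·11870/(0.909·16.7·1.98))
V_stall = √789.8 = 28.1 m/s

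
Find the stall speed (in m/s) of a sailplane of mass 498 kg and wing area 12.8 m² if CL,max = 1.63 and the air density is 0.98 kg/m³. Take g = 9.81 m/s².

V_stall = 21.9 m/s

Stall occurs when L = W at CL,max. W = mg = 498 × 9.81 = 4885 N.
From L = ½ρV²S·CL,max = W: V_stall = √(2W/(ρSCL,max)) = √(2·4885/(0.98·12.8·1.63))
V_stall = √477.9 = 21.9 m/s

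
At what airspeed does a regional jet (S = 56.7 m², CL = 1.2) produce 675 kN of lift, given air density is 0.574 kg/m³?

v = 186 m/s

L = ½ρv²S·CL ⇒ v = √(2L/(ρ·S·CL))
v = √(2 × 6.75×10^5 / (0.574 × 56.7 × 1.2)) = √34570 = 186 m/s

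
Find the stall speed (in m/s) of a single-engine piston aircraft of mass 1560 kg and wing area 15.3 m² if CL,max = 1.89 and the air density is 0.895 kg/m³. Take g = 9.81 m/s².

Stall occurs when L = W at CL,max. W = mg = 1560 × 9.81 = 15300 N.
V_stall = √(2W/(ρ·S·CL,max)) = √(2 × 15300 / (0.895 × 15.3 × 1.89))
V_stall = √1183 = 34.4 m/s

V_stall = 34.4 m/s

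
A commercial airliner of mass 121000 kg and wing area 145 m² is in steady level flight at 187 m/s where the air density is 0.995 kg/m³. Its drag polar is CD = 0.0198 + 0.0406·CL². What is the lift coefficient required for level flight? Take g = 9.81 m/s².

Level flight ⇒ L = W = m·g = 121000 × 9.81 = 1.187×10^6 N.
q = ½ρv² = ½ × 0.995 × 187² = 17400 Pa.
Required CL = L/(qS) = 1.187×10^6/(17400·145) = 0.4706.

CL = 0.471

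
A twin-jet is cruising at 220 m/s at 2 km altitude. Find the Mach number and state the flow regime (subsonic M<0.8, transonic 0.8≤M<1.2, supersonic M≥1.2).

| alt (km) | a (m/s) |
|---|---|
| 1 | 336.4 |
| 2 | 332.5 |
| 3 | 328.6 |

M = 0.662 (subsonic)

At 2 km, from the table: a = 332.5 m/s.
M = v/a = 220 / 332.5 = 0.662
M = 0.662 → subsonic.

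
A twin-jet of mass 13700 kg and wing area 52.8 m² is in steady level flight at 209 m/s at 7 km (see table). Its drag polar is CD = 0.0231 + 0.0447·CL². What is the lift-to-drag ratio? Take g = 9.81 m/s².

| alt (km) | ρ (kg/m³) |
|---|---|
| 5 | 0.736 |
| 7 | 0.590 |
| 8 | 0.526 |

L/D = 7.95

At 7 km, from the table: ρ = 0.590 kg/m³.
Weight W = mg = 13700 × 9.81 = 1.344×10^5 N; in level flight L = W.
q = ½ρv² = ½ × 0.59 × 209² = 12890 Pa.
Required CL = L/(qS) = 1.344×10^5/(12890·52.8) = 0.1975.
CD = 0.0231 + 0.0447 × 0.1975² = 0.02484.
L/D = CL/CD = 0.1975 / 0.02484 = 7.95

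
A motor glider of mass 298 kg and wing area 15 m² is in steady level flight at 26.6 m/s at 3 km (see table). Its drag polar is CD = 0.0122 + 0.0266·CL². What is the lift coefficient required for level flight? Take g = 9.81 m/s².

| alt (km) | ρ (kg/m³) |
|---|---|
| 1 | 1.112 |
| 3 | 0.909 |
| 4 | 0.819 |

CL = 0.606

At 3 km, from the table: ρ = 0.909 kg/m³.
Level flight ⇒ L = W = m·g = 298 × 9.81 = 2923.4 N.
Dynamic pressure q = 0.5 × 0.909 × 26.6² = 321.6 Pa.
CL = W/(q·S) = 2923.4 / (321.6 × 15) = 0.606.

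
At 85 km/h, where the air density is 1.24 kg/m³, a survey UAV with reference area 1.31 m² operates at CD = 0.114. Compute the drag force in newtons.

D = 51.6 N

Convert speed: v = 85 km/h ÷ 3.6 = 23.61 m/s.
D = ½ρv²S·CD = ½ × 1.24 × 23.61² × 1.31 × 0.114 = 51.6 N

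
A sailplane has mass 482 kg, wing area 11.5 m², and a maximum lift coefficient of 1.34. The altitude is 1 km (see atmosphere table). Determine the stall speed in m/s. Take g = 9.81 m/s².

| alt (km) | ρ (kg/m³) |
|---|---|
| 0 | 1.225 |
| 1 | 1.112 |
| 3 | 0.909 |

V_stall = 23.5 m/s

At 1 km, from the table: ρ = 1.112 kg/m³.
At stall, lift equals weight: L = W = m·g = 482 × 9.81 = 4728 N.
V_stall = √(2W/(ρ·S·CL,max)) = √(2 × 4728 / (1.112 × 11.5 × 1.34))
V_stall = √551.9 = 23.5 m/s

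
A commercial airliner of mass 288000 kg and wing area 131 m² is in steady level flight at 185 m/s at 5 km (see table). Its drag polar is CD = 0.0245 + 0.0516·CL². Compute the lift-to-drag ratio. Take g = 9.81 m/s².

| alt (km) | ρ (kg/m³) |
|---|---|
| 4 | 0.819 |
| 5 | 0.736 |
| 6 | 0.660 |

L/D = 9.74

At 5 km, from the table: ρ = 0.736 kg/m³.
Weight W = mg = 288000 × 9.81 = 2.8253×10^6 N; in level flight L = W.
q = ½ρv² = ½ × 0.736 × 185² = 12590 Pa.
CL = W/(q·S) = 2.8253×10^6 / (12590 × 131) = 1.712.
CD = 0.0245 + 0.0516 × 1.712² = 0.1758.
L/D = CL/CD = 1.712 / 0.1758 = 9.74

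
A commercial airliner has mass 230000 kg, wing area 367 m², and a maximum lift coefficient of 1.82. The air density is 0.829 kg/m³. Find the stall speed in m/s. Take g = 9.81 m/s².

Stall occurs when L = W at CL,max. W = mg = 230000 × 9.81 = 2.256×10^6 N.
V_stall = √(2W/(ρ·S·CL,max)) = √(2 × 2.256×10^6 / (0.829 × 367 × 1.82))
V_stall = √8150 = 90.3 m/s

V_stall = 90.3 m/s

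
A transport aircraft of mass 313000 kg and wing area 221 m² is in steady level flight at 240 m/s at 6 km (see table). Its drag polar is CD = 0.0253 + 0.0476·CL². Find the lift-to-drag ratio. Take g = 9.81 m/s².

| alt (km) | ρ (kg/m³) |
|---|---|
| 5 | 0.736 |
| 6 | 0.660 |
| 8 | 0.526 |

L/D = 14.4

At 6 km, from the table: ρ = 0.660 kg/m³.
Level flight ⇒ L = W = m·g = 313000 × 9.81 = 3.0705×10^6 N.
Dynamic pressure q = 0.5 × 0.66 × 240² = 19010 Pa.
CL = W/(q·S) = 3.0705×10^6 / (19010 × 221) = 0.7309.
CD = 0.0253 + 0.0476 × 0.7309² = 0.05073.
L/D = CL/CD = 0.7309 / 0.05073 = 14.4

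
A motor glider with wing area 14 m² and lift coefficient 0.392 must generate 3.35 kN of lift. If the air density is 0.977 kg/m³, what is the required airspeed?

v = 35.3 m/s

L = ½ρv²S·CL ⇒ v = √(2L/(ρ·S·CL))
v = √(2 × 3350 / (0.977 × 14 × 0.392)) = √1250 = 35.3 m/s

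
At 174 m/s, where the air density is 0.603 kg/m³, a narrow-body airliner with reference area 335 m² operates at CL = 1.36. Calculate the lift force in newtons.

L = 4.16×10^6 N

L = ½ρv²S·CL = ½ × 0.603 × 174² × 335 × 1.36 = 4.16×10^6 N ≈ 4160 kN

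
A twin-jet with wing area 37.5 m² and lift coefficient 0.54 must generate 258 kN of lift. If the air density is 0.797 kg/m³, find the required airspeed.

v = 179 m/s

L = ½ρv²S·CL ⇒ v = √(2L/(ρ·S·CL))
v = √(2 × 2.58×10^5 / (0.797 × 37.5 × 0.54)) = √31970 = 179 m/s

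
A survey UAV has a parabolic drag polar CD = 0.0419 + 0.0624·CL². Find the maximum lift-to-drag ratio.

(L/D)max = 9.78

For CD = CD0 + K·CL², (L/D)max occurs at CL* = √(CD0/K) and equals 1/(2√(K·CD0)).
(L/D)max = 1/(2√(0.0624 × 0.0419)) = 1/(2 × 0.05113) = 9.78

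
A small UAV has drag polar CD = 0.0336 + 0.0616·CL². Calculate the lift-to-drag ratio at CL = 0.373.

L/D = 8.85

CD = 0.0336 + 0.0616 × 0.373² = 0.04217
L/D = CL/CD = 0.373 / 0.04217 = 8.85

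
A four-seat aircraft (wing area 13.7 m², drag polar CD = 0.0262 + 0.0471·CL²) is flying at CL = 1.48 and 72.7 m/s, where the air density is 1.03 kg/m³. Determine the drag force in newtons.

D = 4820 N

CD = 0.0262 + 0.0471 × 1.48² = 0.1294
D = ½ρv²S·CD = ½ × 1.03 × 72.7² × 13.7 × 0.1294 = 4820 N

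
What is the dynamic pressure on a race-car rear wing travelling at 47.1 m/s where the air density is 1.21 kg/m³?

q = 1340 Pa

q = ½ρv² = ½ × 1.21 × 47.1² = 1340 Pa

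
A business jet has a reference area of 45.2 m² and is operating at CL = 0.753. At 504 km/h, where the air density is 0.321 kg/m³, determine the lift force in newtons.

Convert speed: v = 504 km/h ÷ 3.6 = 140 m/s.
Dynamic pressure q = ½ρv² = ½ × 0.321 × 140² = 3146 Pa.
L = q·S·CL = 3146 × 45.2 × 0.753 = 1.07×10^5 N ≈ 107 kN

L = 1.07×10^5 N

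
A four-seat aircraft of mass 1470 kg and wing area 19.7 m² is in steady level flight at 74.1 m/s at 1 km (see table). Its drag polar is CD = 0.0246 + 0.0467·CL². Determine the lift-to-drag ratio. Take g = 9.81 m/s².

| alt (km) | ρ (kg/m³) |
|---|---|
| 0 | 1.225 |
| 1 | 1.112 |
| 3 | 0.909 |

At 1 km, from the table: ρ = 1.112 kg/m³.
In steady level flight, lift balances weight: W = mg = 1470 × 9.81 = 14421 N.
Dynamic pressure q = 0.5 × 1.112 × 74.1² = 3053 Pa.
Required CL = L/(qS) = 14421/(3053·19.7) = 0.2398.
CD = 0.0246 + 0.0467 × 0.2398² = 0.02728.
L/D = CL/CD = 0.2398 / 0.02728 = 8.79

L/D = 8.79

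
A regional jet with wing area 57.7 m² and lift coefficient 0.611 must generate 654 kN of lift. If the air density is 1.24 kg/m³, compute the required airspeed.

L = ½ρv²S·CL ⇒ v = √(2L/(ρ·S·CL))
v = √(2 × 6.54×10^5 / (1.24 × 57.7 × 0.611)) = √29920 = 173 m/s

v = 173 m/s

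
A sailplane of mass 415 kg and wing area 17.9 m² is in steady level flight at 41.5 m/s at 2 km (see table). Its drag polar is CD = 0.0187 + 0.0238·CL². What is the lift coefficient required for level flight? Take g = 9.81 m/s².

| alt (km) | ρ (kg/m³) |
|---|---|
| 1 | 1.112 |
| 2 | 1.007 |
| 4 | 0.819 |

At 2 km, from the table: ρ = 1.007 kg/m³.
Weight W = mg = 415 × 9.81 = 4071.2 N; in level flight L = W.
q = ½ρv² = ½ × 1.007 × 41.5² = 867.2 Pa.
CL = 2W/(ρv²S) = 2×4071.2/(1.007×41.5²×17.9) = 0.2623.

CL = 0.262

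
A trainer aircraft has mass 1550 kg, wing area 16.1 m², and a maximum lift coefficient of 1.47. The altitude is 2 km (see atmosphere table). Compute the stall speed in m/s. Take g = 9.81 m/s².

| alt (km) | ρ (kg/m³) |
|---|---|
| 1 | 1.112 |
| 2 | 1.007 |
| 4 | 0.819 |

V_stall = 35.7 m/s

At 2 km, from the table: ρ = 1.007 kg/m³.
Weight W = mg = 1550 × 9.81 = 15210 N.
From L = ½ρV²S·CL,max = W: V_stall = √(2W/(ρSCL,max)) = √(2·15210/(1.007·16.1·1.47))
V_stall = √1276 = 35.7 m/s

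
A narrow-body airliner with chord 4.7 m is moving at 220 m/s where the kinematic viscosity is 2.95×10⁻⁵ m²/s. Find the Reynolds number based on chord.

Re = 3.51×10^7

Re = v·c/ν = 220 × 4.7 / (2.95×10⁻⁵) = 3.51×10^7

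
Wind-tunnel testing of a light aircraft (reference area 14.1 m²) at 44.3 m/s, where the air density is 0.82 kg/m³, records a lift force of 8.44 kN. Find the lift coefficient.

CL = 0.744

From L = ½ρv²S·CL, rearranging gives CL = 2L/(ρv²S).
CL = 2 × 8440 / (0.82 × 44.3² × 14.1) = 0.744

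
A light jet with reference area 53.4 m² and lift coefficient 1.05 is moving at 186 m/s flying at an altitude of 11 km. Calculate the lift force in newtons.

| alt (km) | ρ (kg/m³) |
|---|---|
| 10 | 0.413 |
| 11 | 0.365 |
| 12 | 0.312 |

L = 3.54×10^5 N

At 11 km, from the table: ρ = 0.365 kg/m³.
L = ½ρv²S·CL = ½ × 0.365 × 186² × 53.4 × 1.05 = 3.54×10^5 N ≈ 354 kN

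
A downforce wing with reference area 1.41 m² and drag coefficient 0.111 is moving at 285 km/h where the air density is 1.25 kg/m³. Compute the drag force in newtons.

Convert speed: v = 285 km/h ÷ 3.6 = 79.17 m/s.
D = ½ρv²S·CD = ½ × 1.25 × 79.17² × 1.41 × 0.111 = 613 N

D = 613 N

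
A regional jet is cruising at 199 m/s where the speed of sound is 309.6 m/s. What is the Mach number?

M = v/a = 199 / 309.6 = 0.643

M = 0.643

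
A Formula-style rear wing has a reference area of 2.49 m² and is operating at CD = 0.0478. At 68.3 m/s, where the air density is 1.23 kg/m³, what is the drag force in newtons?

Dynamic pressure q = ½ρv² = ½ × 1.23 × 68.3² = 2869 Pa.
D = q·S·CD = 2869 × 2.49 × 0.0478 = 341 N

D = 341 N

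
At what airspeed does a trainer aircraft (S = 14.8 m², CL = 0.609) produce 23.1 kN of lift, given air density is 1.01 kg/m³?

L = ½ρv²S·CL ⇒ v = √(2L/(ρ·S·CL))
v = √(2 × 23100 / (1.01 × 14.8 × 0.609)) = √5075 = 71.2 m/s

v = 71.2 m/s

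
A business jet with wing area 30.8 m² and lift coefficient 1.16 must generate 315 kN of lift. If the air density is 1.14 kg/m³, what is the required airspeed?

L = ½ρv²S·CL ⇒ v = √(2L/(ρ·S·CL))
v = √(2 × 3.15×10^5 / (1.14 × 30.8 × 1.16)) = √15470 = 124 m/s

v = 124 m/s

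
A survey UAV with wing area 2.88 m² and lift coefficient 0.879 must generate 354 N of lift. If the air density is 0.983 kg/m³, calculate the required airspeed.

v = 16.9 m/s

L = ½ρv²S·CL ⇒ v = √(2L/(ρ·S·CL))
v = √(2 × 354 / (0.983 × 2.88 × 0.879)) = √284.5 = 16.9 m/s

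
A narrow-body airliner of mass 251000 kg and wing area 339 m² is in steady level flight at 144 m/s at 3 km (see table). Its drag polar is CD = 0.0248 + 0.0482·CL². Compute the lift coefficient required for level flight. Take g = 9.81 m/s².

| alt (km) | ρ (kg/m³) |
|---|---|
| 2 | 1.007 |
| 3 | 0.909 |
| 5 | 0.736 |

At 3 km, from the table: ρ = 0.909 kg/m³.
Level flight ⇒ L = W = m·g = 251000 × 9.81 = 2.4623×10^6 N.
Dynamic pressure q = 0.5 × 0.909 × 144² = 9425 Pa.
CL = W/(q·S) = 2.4623×10^6 / (9425 × 339) = 0.7707.

CL = 0.771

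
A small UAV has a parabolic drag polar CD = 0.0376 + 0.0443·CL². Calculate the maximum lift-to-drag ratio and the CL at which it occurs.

For CD = CD0 + K·CL², (L/D)max occurs at CL* = √(CD0/K) and equals 1/(2√(K·CD0)).
(L/D)max = 1/(2√(0.0443 × 0.0376)) = 1/(2 × 0.04081) = 12.3
CL* = √(0.0376/0.0443) = 0.921

(L/D)max = 12.3, at CL = 0.921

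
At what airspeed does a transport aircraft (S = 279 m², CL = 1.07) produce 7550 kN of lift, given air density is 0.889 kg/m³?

L = ½ρv²S·CL ⇒ v = √(2L/(ρ·S·CL))
v = √(2 × 7.55×10^6 / (0.889 × 279 × 1.07)) = √56900 = 239 m/s

v = 239 m/s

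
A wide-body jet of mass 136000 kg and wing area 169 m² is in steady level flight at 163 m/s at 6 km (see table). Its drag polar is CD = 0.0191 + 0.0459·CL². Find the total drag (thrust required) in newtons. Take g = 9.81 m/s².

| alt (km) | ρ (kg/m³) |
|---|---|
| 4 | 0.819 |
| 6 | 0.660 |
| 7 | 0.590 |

D = 83400 N

At 6 km, from the table: ρ = 0.660 kg/m³.
Level flight ⇒ L = W = m·g = 136000 × 9.81 = 1.3342×10^6 N.
q = ½ρv² = ½ × 0.66 × 163² = 8768 Pa.
CL = W/(q·S) = 1.3342×10^6 / (8768 × 169) = 0.9004.
CD = 0.0191 + 0.0459 × 0.9004² = 0.05631.
D = q·S·CD = 8768 × 169 × 0.05631 = 83440 N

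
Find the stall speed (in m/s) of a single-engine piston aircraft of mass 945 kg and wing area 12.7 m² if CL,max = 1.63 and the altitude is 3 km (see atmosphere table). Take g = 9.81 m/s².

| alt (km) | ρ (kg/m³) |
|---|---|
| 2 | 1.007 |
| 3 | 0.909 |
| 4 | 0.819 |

V_stall = 31.4 m/s

At 3 km, from the table: ρ = 0.909 kg/m³.
At stall, lift equals weight: L = W = m·g = 945 × 9.81 = 9270 N.
From L = ½ρV²S·CL,max = W: V_stall = √(2W/(ρSCL,max)) = √(2·9270/(0.909·12.7·1.63))
V_stall = √985.3 = 31.4 m/s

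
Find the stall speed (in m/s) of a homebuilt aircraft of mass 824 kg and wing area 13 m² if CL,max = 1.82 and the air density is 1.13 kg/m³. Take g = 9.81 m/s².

V_stall = 24.6 m/s

Stall occurs when L = W at CL,max. W = mg = 824 × 9.81 = 8083 N.
From L = ½ρV²S·CL,max = W: V_stall = √(2W/(ρSCL,max)) = √(2·8083/(1.13·13·1.82))
V_stall = √604.7 = 24.6 m/s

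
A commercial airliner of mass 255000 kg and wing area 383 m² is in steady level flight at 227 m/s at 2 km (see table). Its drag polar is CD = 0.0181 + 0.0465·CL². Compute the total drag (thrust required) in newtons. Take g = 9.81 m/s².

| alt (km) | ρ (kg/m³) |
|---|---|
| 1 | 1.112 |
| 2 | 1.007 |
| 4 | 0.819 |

At 2 km, from the table: ρ = 1.007 kg/m³.
Weight W = mg = 255000 × 9.81 = 2.5016×10^6 N; in level flight L = W.
Dynamic pressure q = 0.5 × 1.007 × 227² = 25940 Pa.
Required CL = L/(qS) = 2.5016×10^6/(25940·383) = 0.2517.
CD = 0.0181 + 0.0465 × 0.2517² = 0.02105.
D = q·S·CD = 25940 × 383 × 0.02105 = 2.091×10^5 N

D = 2.09×10^5 N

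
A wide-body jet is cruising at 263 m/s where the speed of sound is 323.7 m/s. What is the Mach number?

M = v/a = 263 / 323.7 = 0.812

M = 0.812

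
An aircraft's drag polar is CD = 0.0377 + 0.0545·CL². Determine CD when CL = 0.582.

CD = 0.0562

CD = 0.0377 + 0.0545 × 0.582² = 0.0377 + 0.01846 = 0.0562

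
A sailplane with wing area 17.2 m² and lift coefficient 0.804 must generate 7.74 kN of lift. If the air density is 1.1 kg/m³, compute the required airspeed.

L = ½ρv²S·CL ⇒ v = √(2L/(ρ·S·CL))
v = √(2 × 7740 / (1.1 × 17.2 × 0.804)) = √1018 = 31.9 m/s

v = 31.9 m/s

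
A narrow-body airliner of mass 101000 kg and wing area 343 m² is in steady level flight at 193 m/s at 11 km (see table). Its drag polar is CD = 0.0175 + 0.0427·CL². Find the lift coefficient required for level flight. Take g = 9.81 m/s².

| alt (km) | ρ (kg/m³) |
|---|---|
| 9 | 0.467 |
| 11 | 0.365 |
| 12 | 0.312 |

CL = 0.425

At 11 km, from the table: ρ = 0.365 kg/m³.
In steady level flight, lift balances weight: W = mg = 101000 × 9.81 = 9.9081×10^5 N.
Dynamic pressure q = 0.5 × 0.365 × 193² = 6798 Pa.
Required CL = L/(qS) = 9.9081×10^5/(6798·343) = 0.4249.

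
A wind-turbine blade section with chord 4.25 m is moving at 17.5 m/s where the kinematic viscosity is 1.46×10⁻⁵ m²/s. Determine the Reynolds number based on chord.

Re = 5.09×10^6

Re = v·c/ν = 17.5 × 4.25 / (1.46×10⁻⁵) = 5.09×10^6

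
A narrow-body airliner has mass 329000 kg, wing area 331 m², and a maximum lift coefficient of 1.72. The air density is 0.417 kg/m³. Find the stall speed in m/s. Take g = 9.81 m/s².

Stall occurs when L = W at CL,max. W = mg = 329000 × 9.81 = 3.227×10^6 N.
From L = ½ρV²S·CL,max = W: V_stall = √(2W/(ρSCL,max)) = √(2·3.227×10^6/(0.417·331·1.72))
V_stall = √27190 = 165 m/s

V_stall = 165 m/s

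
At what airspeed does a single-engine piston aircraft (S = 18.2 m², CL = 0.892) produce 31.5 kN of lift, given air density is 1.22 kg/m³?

v = 56.4 m/s

L = ½ρv²S·CL ⇒ v = √(2L/(ρ·S·CL))
v = √(2 × 31500 / (1.22 × 18.2 × 0.892)) = √3181 = 56.4 m/s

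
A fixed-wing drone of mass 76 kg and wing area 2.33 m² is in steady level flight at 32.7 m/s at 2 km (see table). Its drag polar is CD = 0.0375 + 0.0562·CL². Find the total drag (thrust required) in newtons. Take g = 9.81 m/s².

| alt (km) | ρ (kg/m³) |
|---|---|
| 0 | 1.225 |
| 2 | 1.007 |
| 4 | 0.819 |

At 2 km, from the table: ρ = 1.007 kg/m³.
Level flight ⇒ L = W = m·g = 76 × 9.81 = 745.56 N.
Dynamic pressure q = 0.5 × 1.007 × 32.7² = 538.4 Pa.
CL = 2W/(ρv²S) = 2×745.56/(1.007×32.7²×2.33) = 0.5943.
CD = 0.0375 + 0.0562 × 0.5943² = 0.05735.
D = q·S·CD = 538.4 × 2.33 × 0.05735 = 71.94 N

D = 71.9 N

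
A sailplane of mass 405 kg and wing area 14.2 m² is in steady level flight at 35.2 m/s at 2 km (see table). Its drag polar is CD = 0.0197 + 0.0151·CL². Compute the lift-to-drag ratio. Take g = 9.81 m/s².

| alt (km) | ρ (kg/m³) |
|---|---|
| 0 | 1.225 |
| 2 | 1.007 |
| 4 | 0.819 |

L/D = 19.7

At 2 km, from the table: ρ = 1.007 kg/m³.
Level flight ⇒ L = W = m·g = 405 × 9.81 = 3973.1 N.
q = ½ρv² = ½ × 1.007 × 35.2² = 623.9 Pa.
Required CL = L/(qS) = 3973.1/(623.9·14.2) = 0.4485.
CD = 0.0197 + 0.0151 × 0.4485² = 0.02274.
L/D = CL/CD = 0.4485 / 0.02274 = 19.7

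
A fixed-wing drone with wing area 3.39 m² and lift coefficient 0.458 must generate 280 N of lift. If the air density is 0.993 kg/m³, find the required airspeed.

L = ½ρv²S·CL ⇒ v = √(2L/(ρ·S·CL))
v = √(2 × 280 / (0.993 × 3.39 × 0.458)) = √363.2 = 19.1 m/s

v = 19.1 m/s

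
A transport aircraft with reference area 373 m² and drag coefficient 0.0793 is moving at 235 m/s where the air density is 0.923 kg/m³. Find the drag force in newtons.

Dynamic pressure q = ½ρv² = ½ × 0.923 × 235² = 25490 Pa.
D = q·S·CD = 25490 × 373 × 0.0793 = 7.54×10^5 N ≈ 754 kN

D = 7.54×10^5 N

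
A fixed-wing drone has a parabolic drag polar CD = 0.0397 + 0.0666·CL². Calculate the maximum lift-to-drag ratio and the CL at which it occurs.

(L/D)max = 9.72, at CL = 0.772

For CD = CD0 + K·CL², (L/D)max occurs at CL* = √(CD0/K) and equals 1/(2√(K·CD0)).
(L/D)max = 1/(2√(0.0666 × 0.0397)) = 1/(2 × 0.05142) = 9.72
CL* = √(0.0397/0.0666) = 0.772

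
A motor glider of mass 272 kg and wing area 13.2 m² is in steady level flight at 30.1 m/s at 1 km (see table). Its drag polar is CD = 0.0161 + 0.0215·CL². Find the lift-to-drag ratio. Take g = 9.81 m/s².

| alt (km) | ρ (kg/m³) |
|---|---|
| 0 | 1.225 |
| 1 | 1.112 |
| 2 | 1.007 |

L/D = 20.5

At 1 km, from the table: ρ = 1.112 kg/m³.
Level flight ⇒ L = W = m·g = 272 × 9.81 = 2668.3 N.
q = ½ρv² = ½ × 1.112 × 30.1² = 503.7 Pa.
CL = 2W/(ρv²S) = 2×2668.3/(1.112×30.1²×13.2) = 0.4013.
CD = 0.0161 + 0.0215 × 0.4013² = 0.01956.
L/D = CL/CD = 0.4013 / 0.01956 = 20.5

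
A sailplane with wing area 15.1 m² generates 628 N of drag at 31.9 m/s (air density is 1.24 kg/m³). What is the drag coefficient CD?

From D = ½ρv²S·CD, rearranging gives CD = 2D/(ρv²S).
CD = 2 × 628 / (1.24 × 31.9² × 15.1) = 0.0659

CD = 0.0659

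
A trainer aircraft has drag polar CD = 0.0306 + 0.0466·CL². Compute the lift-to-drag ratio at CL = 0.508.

L/D = 11.9

CD = 0.0306 + 0.0466 × 0.508² = 0.04263
L/D = CL/CD = 0.508 / 0.04263 = 11.9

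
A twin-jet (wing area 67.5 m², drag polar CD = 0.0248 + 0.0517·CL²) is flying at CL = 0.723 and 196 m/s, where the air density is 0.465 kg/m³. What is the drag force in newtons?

D = 31200 N

CD = 0.0248 + 0.0517 × 0.723² = 0.05183
D = ½ρv²S·CD = ½ × 0.465 × 196² × 67.5 × 0.05183 = 31200 N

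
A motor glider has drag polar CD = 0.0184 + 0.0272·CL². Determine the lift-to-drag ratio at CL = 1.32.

L/D = 20.1

CD = 0.0184 + 0.0272 × 1.32² = 0.06579
L/D = CL/CD = 1.32 / 0.06579 = 20.1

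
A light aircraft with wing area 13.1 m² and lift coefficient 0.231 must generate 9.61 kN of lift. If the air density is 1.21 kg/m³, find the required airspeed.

L = ½ρv²S·CL ⇒ v = √(2L/(ρ·S·CL))
v = √(2 × 9610 / (1.21 × 13.1 × 0.231)) = √5249 = 72.5 m/s

v = 72.5 m/s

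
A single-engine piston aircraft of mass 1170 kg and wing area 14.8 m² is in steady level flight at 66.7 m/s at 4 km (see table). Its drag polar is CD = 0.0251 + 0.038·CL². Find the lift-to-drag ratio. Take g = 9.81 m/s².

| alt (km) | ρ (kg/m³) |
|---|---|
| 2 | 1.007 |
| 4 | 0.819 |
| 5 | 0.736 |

At 4 km, from the table: ρ = 0.819 kg/m³.
In steady level flight, lift balances weight: W = mg = 1170 × 9.81 = 11478 N.
q = ½ρv² = ½ × 0.819 × 66.7² = 1822 Pa.
CL = 2W/(ρv²S) = 2×11478/(0.819×66.7²×14.8) = 0.4257.
CD = 0.0251 + 0.038 × 0.4257² = 0.03199.
L/D = CL/CD = 0.4257 / 0.03199 = 13.3

L/D = 13.3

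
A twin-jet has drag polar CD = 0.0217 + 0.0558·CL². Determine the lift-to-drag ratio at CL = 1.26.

L/D = 11.4

CD = 0.0217 + 0.0558 × 1.26² = 0.1103
L/D = CL/CD = 1.26 / 0.1103 = 11.4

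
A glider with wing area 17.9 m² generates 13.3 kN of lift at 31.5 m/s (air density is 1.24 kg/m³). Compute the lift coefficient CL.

From L = ½ρv²S·CL, rearranging gives CL = 2L/(ρv²S).
CL = 2 × 13300 / (1.24 × 31.5² × 17.9) = 1.21

CL = 1.21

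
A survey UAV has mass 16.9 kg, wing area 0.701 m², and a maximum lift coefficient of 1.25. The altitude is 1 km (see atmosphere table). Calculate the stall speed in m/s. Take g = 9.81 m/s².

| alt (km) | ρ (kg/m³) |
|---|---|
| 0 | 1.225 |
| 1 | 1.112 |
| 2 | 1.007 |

V_stall = 18.4 m/s

At 1 km, from the table: ρ = 1.112 kg/m³.
At stall, lift equals weight: L = W = m·g = 16.9 × 9.81 = 165.8 N.
From L = ½ρV²S·CL,max = W: V_stall = √(2W/(ρSCL,max)) = √(2·165.8/(1.112·0.701·1.25))
V_stall = √340.3 = 18.4 m/s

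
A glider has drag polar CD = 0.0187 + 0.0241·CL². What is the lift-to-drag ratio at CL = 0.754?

L/D = 23.3

CD = 0.0187 + 0.0241 × 0.754² = 0.0324
L/D = CL/CD = 0.754 / 0.0324 = 23.3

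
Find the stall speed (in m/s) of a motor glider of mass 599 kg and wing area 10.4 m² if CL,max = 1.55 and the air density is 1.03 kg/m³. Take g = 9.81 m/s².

Weight W = mg = 599 × 9.81 = 5876 N.
From L = ½ρV²S·CL,max = W: V_stall = √(2W/(ρSCL,max)) = √(2·5876/(1.03·10.4·1.55))
V_stall = √707.8 = 26.6 m/s

V_stall = 26.6 m/s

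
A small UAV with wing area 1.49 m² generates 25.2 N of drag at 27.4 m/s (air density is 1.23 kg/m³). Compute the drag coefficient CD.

CD = 0.0366

From D = ½ρv²S·CD, rearranging gives CD = 2D/(ρv²S).
CD = 2 × 25.2 / (1.23 × 27.4² × 1.49) = 0.0366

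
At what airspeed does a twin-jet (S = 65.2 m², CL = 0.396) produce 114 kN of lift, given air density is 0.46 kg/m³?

L = ½ρv²S·CL ⇒ v = √(2L/(ρ·S·CL))
v = √(2 × 1.14×10^5 / (0.46 × 65.2 × 0.396)) = √19200 = 139 m/s

v = 139 m/s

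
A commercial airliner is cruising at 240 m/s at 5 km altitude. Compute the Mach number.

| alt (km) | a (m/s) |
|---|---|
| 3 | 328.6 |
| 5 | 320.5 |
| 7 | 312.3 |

M = 0.749

At 5 km, from the table: a = 320.5 m/s.
M = v/a = 240 / 320.5 = 0.749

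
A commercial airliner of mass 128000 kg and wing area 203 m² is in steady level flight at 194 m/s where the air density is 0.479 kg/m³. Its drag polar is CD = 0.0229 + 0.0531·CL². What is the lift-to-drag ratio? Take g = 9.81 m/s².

L/D = 14.3

Level flight ⇒ L = W = m·g = 128000 × 9.81 = 1.2557×10^6 N.
q = ½ρv² = ½ × 0.479 × 194² = 9014 Pa.
Required CL = L/(qS) = 1.2557×10^6/(9014·203) = 0.6862.
CD = 0.0229 + 0.0531 × 0.6862² = 0.04791.
L/D = CL/CD = 0.6862 / 0.04791 = 14.3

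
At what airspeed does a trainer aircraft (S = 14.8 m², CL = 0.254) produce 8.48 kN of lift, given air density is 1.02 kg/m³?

v = 66.5 m/s

L = ½ρv²S·CL ⇒ v = √(2L/(ρ·S·CL))
v = √(2 × 8480 / (1.02 × 14.8 × 0.254)) = √4423 = 66.5 m/s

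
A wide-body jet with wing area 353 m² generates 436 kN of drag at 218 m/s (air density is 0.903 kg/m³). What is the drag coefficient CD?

From D = ½ρv²S·CD, rearranging gives CD = 2D/(ρv²S).
CD = 2 × 4.36×10^5 / (0.903 × 218² × 353) = 0.0576

CD = 0.0576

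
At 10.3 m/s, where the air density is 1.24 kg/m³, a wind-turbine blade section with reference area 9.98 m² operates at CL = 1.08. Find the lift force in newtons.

L = 709 N

L = ½ρv²S·CL = ½ × 1.24 × 10.3² × 9.98 × 1.08 = 709 N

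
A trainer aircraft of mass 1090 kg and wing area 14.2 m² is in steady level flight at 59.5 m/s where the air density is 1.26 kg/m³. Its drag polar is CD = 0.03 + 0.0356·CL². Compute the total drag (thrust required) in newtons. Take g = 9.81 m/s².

In steady level flight, lift balances weight: W = mg = 1090 × 9.81 = 10693 N.
Dynamic pressure q = 0.5 × 1.26 × 59.5² = 2230 Pa.
CL = 2W/(ρv²S) = 2×10693/(1.26×59.5²×14.2) = 0.3376.
CD = 0.03 + 0.0356 × 0.3376² = 0.03406.
D = q·S·CD = 2230 × 14.2 × 0.03406 = 1079 N

D = 1080 N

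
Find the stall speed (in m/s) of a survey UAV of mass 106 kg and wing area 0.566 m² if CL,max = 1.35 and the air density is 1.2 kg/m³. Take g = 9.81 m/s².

V_stall = 47.6 m/s

Stall occurs when L = W at CL,max. W = mg = 106 × 9.81 = 1040 N.
From L = ½ρV²S·CL,max = W: V_stall = √(2W/(ρSCL,max)) = √(2·1040/(1.2·0.566·1.35))
V_stall = √2268 = 47.6 m/s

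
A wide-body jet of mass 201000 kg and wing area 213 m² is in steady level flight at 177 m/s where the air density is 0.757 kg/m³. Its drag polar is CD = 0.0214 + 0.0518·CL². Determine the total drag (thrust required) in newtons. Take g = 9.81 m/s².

Level flight ⇒ L = W = m·g = 201000 × 9.81 = 1.9718×10^6 N.
q = ½ρv² = ½ × 0.757 × 177² = 11860 Pa.
Required CL = L/(qS) = 1.9718×10^6/(11860·213) = 0.7807.
CD = 0.0214 + 0.0518 × 0.7807² = 0.05297.
D = q·S·CD = 11860 × 213 × 0.05297 = 1.338×10^5 N

D = 1.34×10^5 N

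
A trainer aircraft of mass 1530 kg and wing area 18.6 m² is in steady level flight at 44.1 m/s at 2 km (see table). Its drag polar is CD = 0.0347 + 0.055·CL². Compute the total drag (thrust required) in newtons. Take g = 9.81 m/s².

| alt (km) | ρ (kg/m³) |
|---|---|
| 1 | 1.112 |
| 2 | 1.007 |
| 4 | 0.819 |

D = 1310 N

At 2 km, from the table: ρ = 1.007 kg/m³.
Weight W = mg = 1530 × 9.81 = 15009 N; in level flight L = W.
Dynamic pressure q = 0.5 × 1.007 × 44.1² = 979.2 Pa.
Required CL = L/(qS) = 15009/(979.2·18.6) = 0.8241.
CD = 0.0347 + 0.055 × 0.8241² = 0.07205.
D = q·S·CD = 979.2 × 18.6 × 0.07205 = 1312 N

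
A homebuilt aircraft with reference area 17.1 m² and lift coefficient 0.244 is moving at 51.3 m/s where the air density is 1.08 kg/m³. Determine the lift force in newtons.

L = 5930 N

Dynamic pressure q = ½ρv² = ½ × 1.08 × 51.3² = 1421 Pa.
L = q·S·CL = 1421 × 17.1 × 0.244 = 5930 N ≈ 5.93 kN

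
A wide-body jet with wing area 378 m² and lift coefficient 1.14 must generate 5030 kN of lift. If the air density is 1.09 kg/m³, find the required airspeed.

v = 146 m/s

L = ½ρv²S·CL ⇒ v = √(2L/(ρ·S·CL))
v = √(2 × 5.03×10^6 / (1.09 × 378 × 1.14)) = √21420 = 146 m/s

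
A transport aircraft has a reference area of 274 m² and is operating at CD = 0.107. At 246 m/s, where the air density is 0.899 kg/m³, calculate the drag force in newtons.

Dynamic pressure q = ½ρv² = ½ × 0.899 × 246² = 27200 Pa.
D = q·S·CD = 27200 × 274 × 0.107 = 7.98×10^5 N ≈ 798 kN

D = 7.98×10^5 N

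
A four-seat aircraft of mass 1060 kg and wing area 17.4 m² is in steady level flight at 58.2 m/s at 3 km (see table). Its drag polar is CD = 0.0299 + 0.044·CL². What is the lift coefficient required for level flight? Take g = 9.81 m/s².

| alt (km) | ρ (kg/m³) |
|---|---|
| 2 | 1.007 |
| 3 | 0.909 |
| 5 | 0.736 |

At 3 km, from the table: ρ = 0.909 kg/m³.
Weight W = mg = 1060 × 9.81 = 10399 N; in level flight L = W.
q = ½ρv² = ½ × 0.909 × 58.2² = 1540 Pa.
CL = 2W/(ρv²S) = 2×10399/(0.909×58.2²×17.4) = 0.3882.

CL = 0.388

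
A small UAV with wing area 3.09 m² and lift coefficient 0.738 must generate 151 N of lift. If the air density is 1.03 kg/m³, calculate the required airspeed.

v = 11.3 m/s

L = ½ρv²S·CL ⇒ v = √(2L/(ρ·S·CL))
v = √(2 × 151 / (1.03 × 3.09 × 0.738)) = √128.6 = 11.3 m/s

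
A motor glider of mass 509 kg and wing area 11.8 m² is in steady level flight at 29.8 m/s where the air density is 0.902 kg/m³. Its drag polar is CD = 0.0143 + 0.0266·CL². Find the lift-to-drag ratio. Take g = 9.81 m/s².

L/D = 24

Level flight ⇒ L = W = m·g = 509 × 9.81 = 4993.3 N.
q = ½ρv² = ½ × 0.902 × 29.8² = 400.5 Pa.
Required CL = L/(qS) = 4993.3/(400.5·11.8) = 1.057.
CD = 0.0143 + 0.0266 × 1.057² = 0.04399.
L/D = CL/CD = 1.057 / 0.04399 = 24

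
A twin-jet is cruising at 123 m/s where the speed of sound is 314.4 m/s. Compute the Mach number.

M = v/a = 123 / 314.4 = 0.391

M = 0.391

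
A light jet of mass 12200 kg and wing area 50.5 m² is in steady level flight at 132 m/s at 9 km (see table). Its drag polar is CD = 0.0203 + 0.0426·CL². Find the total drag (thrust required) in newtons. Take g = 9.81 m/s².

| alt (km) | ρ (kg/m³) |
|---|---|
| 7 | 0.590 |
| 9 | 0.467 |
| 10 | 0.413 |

D = 7140 N

At 9 km, from the table: ρ = 0.467 kg/m³.
Weight W = mg = 12200 × 9.81 = 1.1968×10^5 N; in level flight L = W.
q = ½ρv² = ½ × 0.467 × 132² = 4069 Pa.
Required CL = L/(qS) = 1.1968×10^5/(4069·50.5) = 0.5825.
CD = 0.0203 + 0.0426 × 0.5825² = 0.03475.
D = q·S·CD = 4069 × 50.5 × 0.03475 = 7141 N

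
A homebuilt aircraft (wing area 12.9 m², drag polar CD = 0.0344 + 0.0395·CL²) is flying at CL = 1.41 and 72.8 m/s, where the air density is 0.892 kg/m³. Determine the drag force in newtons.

CD = 0.0344 + 0.0395 × 1.41² = 0.1129
D = ½ρv²S·CD = ½ × 0.892 × 72.8² × 12.9 × 0.1129 = 3440 N

D = 3440 N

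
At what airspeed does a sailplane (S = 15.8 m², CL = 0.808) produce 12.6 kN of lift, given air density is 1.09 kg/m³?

L = ½ρv²S·CL ⇒ v = √(2L/(ρ·S·CL))
v = √(2 × 12600 / (1.09 × 15.8 × 0.808)) = √1811 = 42.6 m/s

v = 42.6 m/s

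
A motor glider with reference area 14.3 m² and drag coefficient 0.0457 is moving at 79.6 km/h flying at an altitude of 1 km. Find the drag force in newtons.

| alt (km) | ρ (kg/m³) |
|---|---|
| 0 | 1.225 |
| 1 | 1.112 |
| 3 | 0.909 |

At 1 km, from the table: ρ = 1.112 kg/m³.
Convert speed: v = 79.6 km/h ÷ 3.6 = 22.11 m/s.
Dynamic pressure q = ½ρv² = ½ × 1.112 × 22.11² = 271.8 Pa.
D = q·S·CD = 271.8 × 14.3 × 0.0457 = 178 N

D = 178 N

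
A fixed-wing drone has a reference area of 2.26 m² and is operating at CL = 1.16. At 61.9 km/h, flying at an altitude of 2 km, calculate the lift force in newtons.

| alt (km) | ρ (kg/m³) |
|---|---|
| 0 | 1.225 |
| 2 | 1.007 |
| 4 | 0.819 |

At 2 km, from the table: ρ = 1.007 kg/m³.
Convert speed: v = 61.9 km/h ÷ 3.6 = 17.19 m/s.
L = ½ρv²S·CL = ½ × 1.007 × 17.19² × 2.26 × 1.16 = 390 N

L = 390 N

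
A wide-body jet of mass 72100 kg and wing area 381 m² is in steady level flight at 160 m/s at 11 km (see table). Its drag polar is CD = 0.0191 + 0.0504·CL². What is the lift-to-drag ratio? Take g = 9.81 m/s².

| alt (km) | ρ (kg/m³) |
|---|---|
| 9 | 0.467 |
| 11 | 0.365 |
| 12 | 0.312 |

L/D = 14.7

At 11 km, from the table: ρ = 0.365 kg/m³.
Level flight ⇒ L = W = m·g = 72100 × 9.81 = 7.073×10^5 N.
q = ½ρv² = ½ × 0.365 × 160² = 4672 Pa.
CL = 2W/(ρv²S) = 2×7.073×10^5/(0.365×160²×381) = 0.3974.
CD = 0.0191 + 0.0504 × 0.3974² = 0.02706.
L/D = CL/CD = 0.3974 / 0.02706 = 14.7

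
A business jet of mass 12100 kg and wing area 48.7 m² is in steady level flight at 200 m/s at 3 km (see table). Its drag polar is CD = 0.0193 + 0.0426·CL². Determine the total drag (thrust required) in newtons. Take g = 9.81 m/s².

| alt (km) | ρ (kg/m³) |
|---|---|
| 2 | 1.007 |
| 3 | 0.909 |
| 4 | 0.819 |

At 3 km, from the table: ρ = 0.909 kg/m³.
Weight W = mg = 12100 × 9.81 = 1.187×10^5 N; in level flight L = W.
Dynamic pressure q = 0.5 × 0.909 × 200² = 18180 Pa.
Required CL = L/(qS) = 1.187×10^5/(18180·48.7) = 0.1341.
CD = 0.0193 + 0.0426 × 0.1341² = 0.02007.
D = q·S·CD = 18180 × 48.7 × 0.02007 = 17770 N

D = 17800 N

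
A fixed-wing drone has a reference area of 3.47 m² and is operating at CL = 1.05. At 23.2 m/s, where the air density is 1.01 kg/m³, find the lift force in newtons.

Dynamic pressure q = ½ρv² = ½ × 1.01 × 23.2² = 271.8 Pa.
L = q·S·CL = 271.8 × 3.47 × 1.05 = 990 N

L = 990 N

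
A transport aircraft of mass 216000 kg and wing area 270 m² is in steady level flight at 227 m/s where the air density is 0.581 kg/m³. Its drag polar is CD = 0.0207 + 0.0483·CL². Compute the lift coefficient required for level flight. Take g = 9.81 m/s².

Weight W = mg = 216000 × 9.81 = 2.119×10^6 N; in level flight L = W.
Dynamic pressure q = 0.5 × 0.581 × 227² = 14970 Pa.
Required CL = L/(qS) = 2.119×10^6/(14970·270) = 0.5243.

CL = 0.524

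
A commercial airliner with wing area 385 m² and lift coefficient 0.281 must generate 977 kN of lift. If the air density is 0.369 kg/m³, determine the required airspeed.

v = 221 m/s

L = ½ρv²S·CL ⇒ v = √(2L/(ρ·S·CL))
v = √(2 × 9.77×10^5 / (0.369 × 385 × 0.281)) = √48950 = 221 m/s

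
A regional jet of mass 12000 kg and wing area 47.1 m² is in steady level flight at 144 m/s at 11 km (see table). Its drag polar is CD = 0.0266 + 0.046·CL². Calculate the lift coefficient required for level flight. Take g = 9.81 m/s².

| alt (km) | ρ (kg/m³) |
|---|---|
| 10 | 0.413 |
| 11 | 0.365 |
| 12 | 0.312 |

At 11 km, from the table: ρ = 0.365 kg/m³.
In steady level flight, lift balances weight: W = mg = 12000 × 9.81 = 1.1772×10^5 N.
q = ½ρv² = ½ × 0.365 × 144² = 3784 Pa.
CL = 2W/(ρv²S) = 2×1.1772×10^5/(0.365×144²×47.1) = 0.6605.

CL = 0.66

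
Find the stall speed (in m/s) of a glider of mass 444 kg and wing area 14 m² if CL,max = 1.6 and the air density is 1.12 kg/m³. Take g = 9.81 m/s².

V_stall = 18.6 m/s

Weight W = mg = 444 × 9.81 = 4356 N.
V_stall = √(2W/(ρ·S·CL,max)) = √(2 × 4356 / (1.12 × 14 × 1.6))
V_stall = √347.2 = 18.6 m/s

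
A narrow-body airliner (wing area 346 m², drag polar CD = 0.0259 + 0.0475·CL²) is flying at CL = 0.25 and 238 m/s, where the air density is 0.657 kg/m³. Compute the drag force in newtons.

CD = 0.0259 + 0.0475 × 0.25² = 0.02887
D = ½ρv²S·CD = ½ × 0.657 × 238² × 346 × 0.02887 = 1.86×10^5 N

D = 1.86×10^5 N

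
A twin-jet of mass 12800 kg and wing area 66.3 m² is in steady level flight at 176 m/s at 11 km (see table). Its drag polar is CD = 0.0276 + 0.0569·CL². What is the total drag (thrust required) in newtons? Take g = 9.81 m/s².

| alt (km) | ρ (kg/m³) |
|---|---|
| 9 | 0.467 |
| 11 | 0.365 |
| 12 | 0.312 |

At 11 km, from the table: ρ = 0.365 kg/m³.
Weight W = mg = 12800 × 9.81 = 1.2557×10^5 N; in level flight L = W.
Dynamic pressure q = 0.5 × 0.365 × 176² = 5653 Pa.
Required CL = L/(qS) = 1.2557×10^5/(5653·66.3) = 0.335.
CD = 0.0276 + 0.0569 × 0.335² = 0.03399.
D = q·S·CD = 5653 × 66.3 × 0.03399 = 12740 N

D = 12700 N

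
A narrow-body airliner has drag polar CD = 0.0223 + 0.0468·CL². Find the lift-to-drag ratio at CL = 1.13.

CD = 0.0223 + 0.0468 × 1.13² = 0.08206
L/D = CL/CD = 1.13 / 0.08206 = 13.8

L/D = 13.8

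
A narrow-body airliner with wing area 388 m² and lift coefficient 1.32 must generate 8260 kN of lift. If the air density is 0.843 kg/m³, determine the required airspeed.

v = 196 m/s

L = ½ρv²S·CL ⇒ v = √(2L/(ρ·S·CL))
v = √(2 × 8.26×10^6 / (0.843 × 388 × 1.32)) = √38260 = 196 m/s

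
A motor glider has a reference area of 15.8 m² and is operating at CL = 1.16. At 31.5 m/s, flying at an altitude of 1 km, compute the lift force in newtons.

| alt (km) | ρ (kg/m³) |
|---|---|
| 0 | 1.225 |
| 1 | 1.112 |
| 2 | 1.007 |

L = 10100 N

At 1 km, from the table: ρ = 1.112 kg/m³.
Dynamic pressure q = ½ρv² = ½ × 1.112 × 31.5² = 551.7 Pa.
L = q·S·CL = 551.7 × 15.8 × 1.16 = 10100 N ≈ 10.1 kN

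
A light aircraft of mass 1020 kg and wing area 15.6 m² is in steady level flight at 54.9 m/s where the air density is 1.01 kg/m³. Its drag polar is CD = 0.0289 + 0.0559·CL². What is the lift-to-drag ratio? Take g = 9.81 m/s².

L/D = 10.9

Weight W = mg = 1020 × 9.81 = 10006 N; in level flight L = W.
Dynamic pressure q = 0.5 × 1.01 × 54.9² = 1522 Pa.
CL = W/(q·S) = 10006 / (1522 × 15.6) = 0.4214.
CD = 0.0289 + 0.0559 × 0.4214² = 0.03883.
L/D = CL/CD = 0.4214 / 0.03883 = 10.9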